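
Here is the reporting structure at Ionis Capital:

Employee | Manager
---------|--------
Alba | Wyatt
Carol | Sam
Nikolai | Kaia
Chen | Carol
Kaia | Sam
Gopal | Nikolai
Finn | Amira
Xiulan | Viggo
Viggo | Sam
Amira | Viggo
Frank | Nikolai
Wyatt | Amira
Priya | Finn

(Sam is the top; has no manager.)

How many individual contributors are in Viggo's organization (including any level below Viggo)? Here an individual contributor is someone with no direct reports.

3

The people in Viggo's organization with no one reporting to them are Xiulan, Priya, Alba. That is 3.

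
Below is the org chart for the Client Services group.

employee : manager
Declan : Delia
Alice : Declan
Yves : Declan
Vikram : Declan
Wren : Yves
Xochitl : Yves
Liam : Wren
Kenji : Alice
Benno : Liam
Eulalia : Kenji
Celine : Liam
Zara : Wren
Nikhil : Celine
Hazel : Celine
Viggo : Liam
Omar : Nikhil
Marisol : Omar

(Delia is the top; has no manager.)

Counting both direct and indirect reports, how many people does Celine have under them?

Celine directly manages Nikhil, Hazel. Under Nikhil: Omar, Marisol (2). Hazel has no reports. So Celine's organization is 2 direct reports plus everyone under them: 3 + 1 = 4.

4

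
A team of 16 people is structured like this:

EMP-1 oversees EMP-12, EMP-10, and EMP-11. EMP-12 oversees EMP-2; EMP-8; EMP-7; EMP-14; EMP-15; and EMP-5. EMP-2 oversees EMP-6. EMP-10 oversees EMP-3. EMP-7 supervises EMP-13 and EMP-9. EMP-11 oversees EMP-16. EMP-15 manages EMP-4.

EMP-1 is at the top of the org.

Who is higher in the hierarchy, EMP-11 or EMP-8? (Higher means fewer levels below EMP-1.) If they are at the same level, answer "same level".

EMP-11

EMP-11 is 1 level below EMP-1; EMP-8 is 2. EMP-11 is higher.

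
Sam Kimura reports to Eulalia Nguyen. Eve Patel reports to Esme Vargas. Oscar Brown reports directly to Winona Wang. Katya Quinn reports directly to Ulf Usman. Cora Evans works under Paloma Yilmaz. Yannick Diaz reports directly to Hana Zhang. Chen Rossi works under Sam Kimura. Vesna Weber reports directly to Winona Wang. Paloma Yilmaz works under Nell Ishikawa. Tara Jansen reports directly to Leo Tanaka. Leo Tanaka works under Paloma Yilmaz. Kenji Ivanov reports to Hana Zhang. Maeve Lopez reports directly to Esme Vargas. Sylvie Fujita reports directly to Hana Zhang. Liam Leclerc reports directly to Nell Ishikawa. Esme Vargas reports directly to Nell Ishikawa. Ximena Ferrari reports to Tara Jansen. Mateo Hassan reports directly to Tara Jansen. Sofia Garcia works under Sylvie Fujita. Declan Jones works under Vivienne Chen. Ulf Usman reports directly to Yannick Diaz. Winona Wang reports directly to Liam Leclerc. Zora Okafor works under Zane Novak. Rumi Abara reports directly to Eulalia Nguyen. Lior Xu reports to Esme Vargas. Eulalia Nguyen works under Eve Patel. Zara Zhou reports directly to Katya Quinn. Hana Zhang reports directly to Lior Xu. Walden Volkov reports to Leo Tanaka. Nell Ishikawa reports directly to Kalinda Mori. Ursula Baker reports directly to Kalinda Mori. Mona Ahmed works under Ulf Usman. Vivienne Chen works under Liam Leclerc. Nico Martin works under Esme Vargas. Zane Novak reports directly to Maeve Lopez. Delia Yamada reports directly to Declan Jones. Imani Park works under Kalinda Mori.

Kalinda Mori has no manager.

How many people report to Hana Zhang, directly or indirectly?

Hana Zhang directly manages Yannick Diaz, Kenji Ivanov, Sylvie Fujita. Under Yannick Diaz: Ulf Usman, Katya Quinn, Zara Zhou, Mona Ahmed (4). Kenji Ivanov has no reports. Under Sylvie Fujita: Sofia Garcia (1). So Hana Zhang's organization is 3 direct reports plus everyone under them: 5 + 1 + 2 = 8.

8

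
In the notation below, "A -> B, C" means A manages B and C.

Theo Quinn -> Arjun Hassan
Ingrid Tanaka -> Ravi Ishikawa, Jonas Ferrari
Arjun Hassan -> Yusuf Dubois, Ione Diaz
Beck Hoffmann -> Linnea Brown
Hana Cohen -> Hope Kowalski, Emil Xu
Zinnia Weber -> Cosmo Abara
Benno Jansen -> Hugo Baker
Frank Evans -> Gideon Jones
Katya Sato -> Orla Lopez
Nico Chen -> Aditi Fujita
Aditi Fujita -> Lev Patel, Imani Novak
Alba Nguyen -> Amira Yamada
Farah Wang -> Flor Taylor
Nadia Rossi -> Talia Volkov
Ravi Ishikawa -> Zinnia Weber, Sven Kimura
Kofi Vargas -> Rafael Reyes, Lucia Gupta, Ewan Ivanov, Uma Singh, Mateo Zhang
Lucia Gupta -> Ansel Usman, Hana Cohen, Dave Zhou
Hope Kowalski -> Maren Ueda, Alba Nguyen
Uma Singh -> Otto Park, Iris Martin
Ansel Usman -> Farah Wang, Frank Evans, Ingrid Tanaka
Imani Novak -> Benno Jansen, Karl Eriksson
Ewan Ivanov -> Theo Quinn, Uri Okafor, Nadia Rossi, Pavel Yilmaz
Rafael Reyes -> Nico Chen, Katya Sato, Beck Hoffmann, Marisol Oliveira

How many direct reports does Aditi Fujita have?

2

Aditi Fujita directly manages Lev Patel, Imani Novak. That is 2 direct reports.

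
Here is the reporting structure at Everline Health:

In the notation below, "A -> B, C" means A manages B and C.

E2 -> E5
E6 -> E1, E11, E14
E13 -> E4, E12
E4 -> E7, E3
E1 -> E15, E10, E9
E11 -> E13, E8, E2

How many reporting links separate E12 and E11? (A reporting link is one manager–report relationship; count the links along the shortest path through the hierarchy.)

2

E12 is in E11's organization: the chain from E12 up to E11 is E12 → E13 → E11, which is 2 links.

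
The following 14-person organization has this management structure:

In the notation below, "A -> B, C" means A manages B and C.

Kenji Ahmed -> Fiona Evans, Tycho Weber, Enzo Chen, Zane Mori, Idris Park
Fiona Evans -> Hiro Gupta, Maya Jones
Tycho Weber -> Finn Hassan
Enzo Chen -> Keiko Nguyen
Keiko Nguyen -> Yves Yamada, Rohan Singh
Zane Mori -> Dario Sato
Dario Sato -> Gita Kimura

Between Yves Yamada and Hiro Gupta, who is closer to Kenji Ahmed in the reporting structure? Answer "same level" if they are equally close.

Yves Yamada is 3 levels below Kenji Ahmed; Hiro Gupta is 2. Hiro Gupta is higher.

Hiro Gupta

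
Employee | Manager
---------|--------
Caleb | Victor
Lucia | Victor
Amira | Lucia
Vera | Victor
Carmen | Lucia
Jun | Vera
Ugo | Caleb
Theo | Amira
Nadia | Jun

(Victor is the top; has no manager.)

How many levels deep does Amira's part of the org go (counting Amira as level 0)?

The longest chain under Amira runs Amira → Theo, which is 1 level below Amira.

1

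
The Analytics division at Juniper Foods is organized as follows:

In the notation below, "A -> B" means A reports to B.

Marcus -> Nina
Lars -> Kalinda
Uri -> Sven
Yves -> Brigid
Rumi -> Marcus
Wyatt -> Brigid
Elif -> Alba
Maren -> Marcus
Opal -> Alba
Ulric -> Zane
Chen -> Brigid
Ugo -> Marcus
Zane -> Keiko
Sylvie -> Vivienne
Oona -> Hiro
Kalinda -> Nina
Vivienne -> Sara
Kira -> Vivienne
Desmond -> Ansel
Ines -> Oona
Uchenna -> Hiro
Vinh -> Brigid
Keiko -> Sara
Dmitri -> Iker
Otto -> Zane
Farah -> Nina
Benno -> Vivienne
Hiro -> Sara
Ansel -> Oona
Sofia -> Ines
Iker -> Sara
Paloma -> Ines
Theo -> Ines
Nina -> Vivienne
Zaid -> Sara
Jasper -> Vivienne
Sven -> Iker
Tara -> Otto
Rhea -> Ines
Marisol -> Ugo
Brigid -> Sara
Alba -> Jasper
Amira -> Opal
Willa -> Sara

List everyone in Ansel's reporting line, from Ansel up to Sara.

Ansel reports to Oona. Oona reports to Hiro. Hiro reports to Sara. Sara is at the top.

Ansel -> Oona -> Hiro -> Sara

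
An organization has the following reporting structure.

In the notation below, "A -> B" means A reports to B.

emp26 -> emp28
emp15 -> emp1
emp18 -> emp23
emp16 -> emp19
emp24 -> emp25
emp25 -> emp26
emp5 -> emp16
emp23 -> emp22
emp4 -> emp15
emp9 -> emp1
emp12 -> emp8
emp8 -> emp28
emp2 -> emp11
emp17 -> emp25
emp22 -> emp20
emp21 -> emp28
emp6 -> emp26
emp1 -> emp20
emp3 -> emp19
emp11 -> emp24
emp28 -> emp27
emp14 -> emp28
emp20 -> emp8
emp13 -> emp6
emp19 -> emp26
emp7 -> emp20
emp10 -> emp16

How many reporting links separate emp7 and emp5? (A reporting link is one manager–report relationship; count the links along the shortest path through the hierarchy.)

emp7 is 3 levels below emp28, and emp5 is 4 levels below emp28 (their lowest common manager). The shortest path runs up from emp7 to emp28 and back down to emp5: 3 + 4 = 7 links.

7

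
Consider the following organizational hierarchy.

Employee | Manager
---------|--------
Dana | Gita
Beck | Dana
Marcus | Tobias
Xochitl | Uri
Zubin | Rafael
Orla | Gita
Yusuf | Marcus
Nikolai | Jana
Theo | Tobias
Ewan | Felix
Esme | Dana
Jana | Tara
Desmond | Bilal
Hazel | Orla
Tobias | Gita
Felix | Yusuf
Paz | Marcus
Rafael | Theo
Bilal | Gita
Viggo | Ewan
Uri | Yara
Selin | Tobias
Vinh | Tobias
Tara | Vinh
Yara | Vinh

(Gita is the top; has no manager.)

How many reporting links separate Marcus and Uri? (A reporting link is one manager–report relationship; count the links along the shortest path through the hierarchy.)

Marcus is 1 level below Tobias, and Uri is 3 levels below Tobias (their lowest common manager). The shortest path runs up from Marcus to Tobias and back down to Uri: 1 + 3 = 4 links.

4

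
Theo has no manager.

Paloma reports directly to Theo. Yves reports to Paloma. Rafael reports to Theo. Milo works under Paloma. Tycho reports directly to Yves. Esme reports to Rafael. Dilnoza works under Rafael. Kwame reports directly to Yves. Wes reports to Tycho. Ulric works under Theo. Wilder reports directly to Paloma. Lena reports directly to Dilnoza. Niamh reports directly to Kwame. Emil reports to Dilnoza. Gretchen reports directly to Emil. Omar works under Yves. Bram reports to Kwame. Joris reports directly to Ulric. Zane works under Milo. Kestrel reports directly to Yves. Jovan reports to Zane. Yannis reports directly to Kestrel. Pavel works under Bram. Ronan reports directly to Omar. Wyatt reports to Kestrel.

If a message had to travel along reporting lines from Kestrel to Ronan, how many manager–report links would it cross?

3

Kestrel is 1 level below Yves, and Ronan is 2 levels below Yves (their lowest common manager). The shortest path runs up from Kestrel to Yves and back down to Ronan: 1 + 2 = 3 links.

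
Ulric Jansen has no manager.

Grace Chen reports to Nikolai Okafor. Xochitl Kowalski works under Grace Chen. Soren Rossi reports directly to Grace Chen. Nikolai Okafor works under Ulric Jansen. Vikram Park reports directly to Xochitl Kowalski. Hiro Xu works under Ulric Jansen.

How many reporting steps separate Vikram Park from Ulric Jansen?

Chain from Vikram Park up to Ulric Jansen: Vikram Park → Xochitl Kowalski → Grace Chen → Nikolai Okafor → Ulric Jansen. That is 4 steps up, so Vikram Park is 4 levels below Ulric Jansen.

4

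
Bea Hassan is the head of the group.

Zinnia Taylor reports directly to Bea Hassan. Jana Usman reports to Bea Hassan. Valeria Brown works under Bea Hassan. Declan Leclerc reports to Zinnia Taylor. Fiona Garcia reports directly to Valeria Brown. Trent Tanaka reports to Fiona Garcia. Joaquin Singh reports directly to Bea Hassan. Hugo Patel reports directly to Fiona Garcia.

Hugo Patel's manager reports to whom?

Hugo Patel reports to Fiona Garcia, and Fiona Garcia reports to Valeria Brown. So Hugo Patel's skip-level manager is Valeria Brown.

Valeria Brown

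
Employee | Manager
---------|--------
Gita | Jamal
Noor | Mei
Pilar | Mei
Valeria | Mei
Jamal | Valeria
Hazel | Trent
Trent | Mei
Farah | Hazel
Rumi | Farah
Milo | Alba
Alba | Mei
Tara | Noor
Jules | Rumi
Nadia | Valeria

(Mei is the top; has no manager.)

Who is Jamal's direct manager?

Valeria

Jamal reports directly to Valeria.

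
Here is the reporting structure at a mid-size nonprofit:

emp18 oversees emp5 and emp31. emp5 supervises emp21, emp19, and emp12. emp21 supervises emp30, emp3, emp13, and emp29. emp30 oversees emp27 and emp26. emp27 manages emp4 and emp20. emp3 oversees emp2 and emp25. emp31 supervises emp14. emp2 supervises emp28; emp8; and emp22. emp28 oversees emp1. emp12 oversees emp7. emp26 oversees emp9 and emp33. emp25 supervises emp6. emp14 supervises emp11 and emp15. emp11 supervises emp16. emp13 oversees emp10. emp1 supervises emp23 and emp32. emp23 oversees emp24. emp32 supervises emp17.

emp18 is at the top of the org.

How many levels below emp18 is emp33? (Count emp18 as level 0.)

Chain from emp33 up to emp18: emp33 → emp26 → emp30 → emp21 → emp5 → emp18. That is 5 steps up, so emp33 is 5 levels below emp18.

5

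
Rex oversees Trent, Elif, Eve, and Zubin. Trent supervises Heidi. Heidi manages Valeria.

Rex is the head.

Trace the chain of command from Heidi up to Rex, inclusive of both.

Heidi -> Trent -> Rex

Heidi reports to Trent. Trent reports to Rex. Rex is at the top.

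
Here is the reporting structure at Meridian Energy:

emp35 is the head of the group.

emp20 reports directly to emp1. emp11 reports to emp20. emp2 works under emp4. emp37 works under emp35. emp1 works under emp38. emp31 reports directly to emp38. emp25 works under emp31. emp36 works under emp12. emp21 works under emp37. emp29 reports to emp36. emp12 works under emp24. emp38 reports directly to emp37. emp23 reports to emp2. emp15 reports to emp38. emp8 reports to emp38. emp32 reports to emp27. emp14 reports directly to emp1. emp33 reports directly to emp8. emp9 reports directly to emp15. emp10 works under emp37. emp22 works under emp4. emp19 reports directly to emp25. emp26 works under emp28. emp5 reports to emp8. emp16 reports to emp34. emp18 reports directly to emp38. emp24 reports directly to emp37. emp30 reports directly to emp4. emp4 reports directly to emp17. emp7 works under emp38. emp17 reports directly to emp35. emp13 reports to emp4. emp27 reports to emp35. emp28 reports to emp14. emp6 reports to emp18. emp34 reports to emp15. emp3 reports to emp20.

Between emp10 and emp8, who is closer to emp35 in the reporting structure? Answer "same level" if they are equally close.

emp10 is 2 levels below emp35; emp8 is 3. emp10 is higher.

emp10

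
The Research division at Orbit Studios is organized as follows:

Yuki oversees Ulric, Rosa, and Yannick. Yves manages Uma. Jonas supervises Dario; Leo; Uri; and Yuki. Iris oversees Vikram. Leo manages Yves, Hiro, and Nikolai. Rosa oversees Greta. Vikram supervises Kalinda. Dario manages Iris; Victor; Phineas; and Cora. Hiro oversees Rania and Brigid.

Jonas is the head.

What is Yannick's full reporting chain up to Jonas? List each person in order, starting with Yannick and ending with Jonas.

Yannick reports to Yuki. Yuki reports to Jonas. Jonas is at the top.

Yannick -> Yuki -> Jonas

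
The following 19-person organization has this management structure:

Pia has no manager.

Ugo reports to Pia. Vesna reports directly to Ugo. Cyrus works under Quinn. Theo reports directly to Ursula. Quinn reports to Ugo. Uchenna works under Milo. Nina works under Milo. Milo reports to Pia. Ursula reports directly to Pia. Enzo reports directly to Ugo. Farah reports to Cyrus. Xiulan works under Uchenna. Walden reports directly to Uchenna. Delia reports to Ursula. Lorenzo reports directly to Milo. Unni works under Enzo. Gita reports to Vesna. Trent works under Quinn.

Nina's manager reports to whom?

Nina reports to Milo, and Milo reports to Pia. So Nina's skip-level manager is Pia.

Pia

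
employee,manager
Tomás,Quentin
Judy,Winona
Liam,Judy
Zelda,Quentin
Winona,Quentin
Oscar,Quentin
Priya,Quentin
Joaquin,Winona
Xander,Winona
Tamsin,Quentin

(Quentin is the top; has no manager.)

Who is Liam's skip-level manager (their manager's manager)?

Liam reports to Judy, and Judy reports to Winona. So Liam's skip-level manager is Winona.

Winona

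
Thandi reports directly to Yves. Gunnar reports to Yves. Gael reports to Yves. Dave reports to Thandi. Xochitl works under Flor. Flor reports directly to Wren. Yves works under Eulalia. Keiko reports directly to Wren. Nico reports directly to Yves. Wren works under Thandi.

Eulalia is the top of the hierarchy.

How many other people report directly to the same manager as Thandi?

3

Thandi reports to Yves. Yves's other direct reports are Nico, Gunnar, Gael — 3 peers.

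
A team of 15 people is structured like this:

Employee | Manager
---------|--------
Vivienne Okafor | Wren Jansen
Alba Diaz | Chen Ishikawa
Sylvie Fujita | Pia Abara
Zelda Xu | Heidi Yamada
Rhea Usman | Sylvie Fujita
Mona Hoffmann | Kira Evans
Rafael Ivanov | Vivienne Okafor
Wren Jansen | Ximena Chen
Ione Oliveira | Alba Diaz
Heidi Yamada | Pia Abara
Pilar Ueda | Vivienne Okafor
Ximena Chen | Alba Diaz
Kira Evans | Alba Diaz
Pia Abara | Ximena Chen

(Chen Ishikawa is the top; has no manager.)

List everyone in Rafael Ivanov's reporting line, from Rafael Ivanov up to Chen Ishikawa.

Rafael Ivanov -> Vivienne Okafor -> Wren Jansen -> Ximena Chen -> Alba Diaz -> Chen Ishikawa

Rafael Ivanov reports to Vivienne Okafor. Vivienne Okafor reports to Wren Jansen. Wren Jansen reports to Ximena Chen. Ximena Chen reports to Alba Diaz. Alba Diaz reports to Chen Ishikawa. Chen Ishikawa is at the top.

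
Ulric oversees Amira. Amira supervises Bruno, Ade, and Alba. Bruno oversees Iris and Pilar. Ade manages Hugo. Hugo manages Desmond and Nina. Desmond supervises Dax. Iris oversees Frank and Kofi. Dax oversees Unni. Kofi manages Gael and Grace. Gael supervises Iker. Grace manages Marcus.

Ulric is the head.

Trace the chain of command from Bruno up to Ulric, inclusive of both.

Bruno reports to Amira. Amira reports to Ulric. Ulric is at the top.

Bruno -> Amira -> Ulric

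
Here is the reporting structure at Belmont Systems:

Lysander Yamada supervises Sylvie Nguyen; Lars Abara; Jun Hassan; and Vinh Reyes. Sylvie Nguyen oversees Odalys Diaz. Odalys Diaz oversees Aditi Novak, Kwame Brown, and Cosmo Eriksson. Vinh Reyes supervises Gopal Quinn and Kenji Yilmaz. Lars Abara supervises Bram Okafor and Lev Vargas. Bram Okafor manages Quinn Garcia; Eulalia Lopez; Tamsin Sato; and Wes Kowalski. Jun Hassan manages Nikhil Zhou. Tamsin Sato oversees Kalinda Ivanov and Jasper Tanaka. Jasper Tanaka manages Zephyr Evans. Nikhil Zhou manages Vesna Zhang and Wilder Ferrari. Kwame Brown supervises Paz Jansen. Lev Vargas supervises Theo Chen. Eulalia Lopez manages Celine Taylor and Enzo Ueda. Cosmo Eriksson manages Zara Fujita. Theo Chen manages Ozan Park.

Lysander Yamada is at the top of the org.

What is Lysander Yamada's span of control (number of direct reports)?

Lysander Yamada directly manages Sylvie Nguyen, Vinh Reyes, Lars Abara, Jun Hassan. That is 4 direct reports.

4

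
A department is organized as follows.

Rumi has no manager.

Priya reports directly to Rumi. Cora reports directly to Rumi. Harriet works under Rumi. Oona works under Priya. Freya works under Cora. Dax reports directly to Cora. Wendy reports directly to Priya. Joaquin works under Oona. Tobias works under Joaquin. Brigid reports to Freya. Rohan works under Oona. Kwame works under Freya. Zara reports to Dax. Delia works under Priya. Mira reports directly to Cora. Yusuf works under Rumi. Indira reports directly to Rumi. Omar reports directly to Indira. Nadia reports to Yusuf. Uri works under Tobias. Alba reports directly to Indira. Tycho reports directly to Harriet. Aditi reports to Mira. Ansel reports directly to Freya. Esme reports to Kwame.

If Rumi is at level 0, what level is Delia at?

2

Chain from Delia up to Rumi: Delia → Priya → Rumi. That is 2 steps up, so Delia is 2 levels below Rumi.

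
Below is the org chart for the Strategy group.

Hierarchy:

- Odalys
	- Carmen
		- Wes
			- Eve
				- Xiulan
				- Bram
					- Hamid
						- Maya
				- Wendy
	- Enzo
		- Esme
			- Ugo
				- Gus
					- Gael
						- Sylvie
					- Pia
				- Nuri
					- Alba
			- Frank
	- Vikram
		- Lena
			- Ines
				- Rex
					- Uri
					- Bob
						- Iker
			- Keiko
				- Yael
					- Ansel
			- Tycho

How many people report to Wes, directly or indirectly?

Wes directly manages Eve. Under Eve: Wendy, Bram, Hamid, Maya, Xiulan (5). That's 6 in total.

6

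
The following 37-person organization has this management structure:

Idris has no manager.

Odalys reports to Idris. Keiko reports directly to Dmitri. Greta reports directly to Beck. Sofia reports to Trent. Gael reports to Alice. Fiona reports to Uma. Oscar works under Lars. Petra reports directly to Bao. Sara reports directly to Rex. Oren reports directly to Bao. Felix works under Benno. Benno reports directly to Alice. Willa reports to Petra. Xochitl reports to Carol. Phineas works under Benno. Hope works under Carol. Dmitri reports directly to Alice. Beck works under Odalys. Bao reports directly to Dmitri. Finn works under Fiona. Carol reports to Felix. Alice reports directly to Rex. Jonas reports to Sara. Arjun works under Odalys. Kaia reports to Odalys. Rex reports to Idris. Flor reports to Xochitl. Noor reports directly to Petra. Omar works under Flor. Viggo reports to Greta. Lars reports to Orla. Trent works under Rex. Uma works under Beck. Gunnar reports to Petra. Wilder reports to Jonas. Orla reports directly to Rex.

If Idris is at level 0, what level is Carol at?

Chain from Carol up to Idris: Carol → Felix → Benno → Alice → Rex → Idris. That is 5 steps up, so Carol is 5 levels below Idris.

5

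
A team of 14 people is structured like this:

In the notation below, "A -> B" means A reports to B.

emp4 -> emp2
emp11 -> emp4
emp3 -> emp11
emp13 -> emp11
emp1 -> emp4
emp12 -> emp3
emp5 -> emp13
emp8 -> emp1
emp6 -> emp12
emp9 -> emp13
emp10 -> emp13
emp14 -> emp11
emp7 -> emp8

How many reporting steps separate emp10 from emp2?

Chain from emp10 up to emp2: emp10 → emp13 → emp11 → emp4 → emp2. That is 4 steps up, so emp10 is 4 levels below emp2.

4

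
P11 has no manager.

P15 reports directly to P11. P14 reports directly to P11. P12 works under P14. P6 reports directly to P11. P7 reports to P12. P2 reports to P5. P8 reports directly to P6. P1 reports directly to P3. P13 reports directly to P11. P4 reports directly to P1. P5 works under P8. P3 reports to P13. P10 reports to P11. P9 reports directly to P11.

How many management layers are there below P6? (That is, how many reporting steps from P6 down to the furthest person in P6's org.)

The longest chain under P6 runs P6 → P8 → P5 → P2, which is 3 levels below P6.

3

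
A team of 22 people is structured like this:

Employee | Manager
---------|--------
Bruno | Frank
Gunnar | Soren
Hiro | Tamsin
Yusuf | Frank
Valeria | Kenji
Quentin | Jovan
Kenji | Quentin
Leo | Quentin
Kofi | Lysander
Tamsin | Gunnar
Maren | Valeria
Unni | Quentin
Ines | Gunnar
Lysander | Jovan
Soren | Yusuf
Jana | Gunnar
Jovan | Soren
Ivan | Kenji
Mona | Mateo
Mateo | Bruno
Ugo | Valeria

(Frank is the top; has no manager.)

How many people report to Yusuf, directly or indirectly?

17

Yusuf directly manages Soren. Under Soren: Gunnar, Ines, Jana, Tamsin, Hiro, Jovan, Quentin, Leo, Unni, Kenji, Ivan, Valeria, Maren, Ugo, Lysander, Kofi (16). That's 17 in total.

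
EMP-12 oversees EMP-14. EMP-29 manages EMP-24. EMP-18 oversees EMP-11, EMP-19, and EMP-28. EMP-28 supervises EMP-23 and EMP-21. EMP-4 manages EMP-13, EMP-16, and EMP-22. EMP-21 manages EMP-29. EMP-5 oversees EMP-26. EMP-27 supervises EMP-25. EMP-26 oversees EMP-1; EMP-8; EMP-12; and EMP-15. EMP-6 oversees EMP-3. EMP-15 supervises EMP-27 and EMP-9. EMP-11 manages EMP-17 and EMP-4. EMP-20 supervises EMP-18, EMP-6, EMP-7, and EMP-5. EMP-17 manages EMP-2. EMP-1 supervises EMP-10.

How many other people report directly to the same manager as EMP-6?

EMP-6 reports to EMP-20. EMP-20's other direct reports are EMP-5, EMP-18, EMP-7 — 3 peers.

3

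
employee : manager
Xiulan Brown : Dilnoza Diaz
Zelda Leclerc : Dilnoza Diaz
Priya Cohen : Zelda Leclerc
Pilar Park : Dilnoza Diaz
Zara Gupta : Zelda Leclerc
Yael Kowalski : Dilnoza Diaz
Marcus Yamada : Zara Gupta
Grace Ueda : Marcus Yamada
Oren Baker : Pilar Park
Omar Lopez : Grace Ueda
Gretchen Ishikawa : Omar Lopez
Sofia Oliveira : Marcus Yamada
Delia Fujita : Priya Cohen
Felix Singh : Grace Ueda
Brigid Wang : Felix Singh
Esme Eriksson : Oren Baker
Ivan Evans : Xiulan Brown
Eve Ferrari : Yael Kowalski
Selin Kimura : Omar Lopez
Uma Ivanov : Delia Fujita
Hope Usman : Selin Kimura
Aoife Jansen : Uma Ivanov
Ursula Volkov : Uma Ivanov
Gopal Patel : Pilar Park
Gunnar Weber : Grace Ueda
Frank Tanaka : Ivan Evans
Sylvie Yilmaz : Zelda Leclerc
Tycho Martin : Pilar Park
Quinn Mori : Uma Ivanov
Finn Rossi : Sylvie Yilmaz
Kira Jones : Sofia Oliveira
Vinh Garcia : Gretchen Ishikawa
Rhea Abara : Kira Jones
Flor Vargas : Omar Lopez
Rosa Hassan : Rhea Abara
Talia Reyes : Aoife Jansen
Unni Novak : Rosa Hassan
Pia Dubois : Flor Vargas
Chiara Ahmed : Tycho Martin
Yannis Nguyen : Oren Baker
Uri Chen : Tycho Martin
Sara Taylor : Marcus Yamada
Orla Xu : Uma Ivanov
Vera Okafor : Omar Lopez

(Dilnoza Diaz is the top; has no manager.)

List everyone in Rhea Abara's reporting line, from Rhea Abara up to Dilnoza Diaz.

Rhea Abara reports to Kira Jones. Kira Jones reports to Sofia Oliveira. Sofia Oliveira reports to Marcus Yamada. Marcus Yamada reports to Zara Gupta. Zara Gupta reports to Zelda Leclerc. Zelda Leclerc reports to Dilnoza Diaz. Dilnoza Diaz is at the top.

Rhea Abara -> Kira Jones -> Sofia Oliveira -> Marcus Yamada -> Zara Gupta -> Zelda Leclerc -> Dilnoza Diaz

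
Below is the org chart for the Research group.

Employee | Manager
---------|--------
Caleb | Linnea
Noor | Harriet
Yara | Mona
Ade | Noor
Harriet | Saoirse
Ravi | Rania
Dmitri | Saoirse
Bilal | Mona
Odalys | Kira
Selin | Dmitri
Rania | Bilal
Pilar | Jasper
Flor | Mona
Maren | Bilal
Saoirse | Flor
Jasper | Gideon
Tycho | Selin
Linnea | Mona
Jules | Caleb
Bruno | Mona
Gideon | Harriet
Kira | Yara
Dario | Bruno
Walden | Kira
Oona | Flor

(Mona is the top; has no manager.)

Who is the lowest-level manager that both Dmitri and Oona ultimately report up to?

Dmitri's chain of managers is Saoirse, Flor, Mona. Oona's chain of managers is Flor, Mona. The first manager that appears in both chains is Flor.

Flor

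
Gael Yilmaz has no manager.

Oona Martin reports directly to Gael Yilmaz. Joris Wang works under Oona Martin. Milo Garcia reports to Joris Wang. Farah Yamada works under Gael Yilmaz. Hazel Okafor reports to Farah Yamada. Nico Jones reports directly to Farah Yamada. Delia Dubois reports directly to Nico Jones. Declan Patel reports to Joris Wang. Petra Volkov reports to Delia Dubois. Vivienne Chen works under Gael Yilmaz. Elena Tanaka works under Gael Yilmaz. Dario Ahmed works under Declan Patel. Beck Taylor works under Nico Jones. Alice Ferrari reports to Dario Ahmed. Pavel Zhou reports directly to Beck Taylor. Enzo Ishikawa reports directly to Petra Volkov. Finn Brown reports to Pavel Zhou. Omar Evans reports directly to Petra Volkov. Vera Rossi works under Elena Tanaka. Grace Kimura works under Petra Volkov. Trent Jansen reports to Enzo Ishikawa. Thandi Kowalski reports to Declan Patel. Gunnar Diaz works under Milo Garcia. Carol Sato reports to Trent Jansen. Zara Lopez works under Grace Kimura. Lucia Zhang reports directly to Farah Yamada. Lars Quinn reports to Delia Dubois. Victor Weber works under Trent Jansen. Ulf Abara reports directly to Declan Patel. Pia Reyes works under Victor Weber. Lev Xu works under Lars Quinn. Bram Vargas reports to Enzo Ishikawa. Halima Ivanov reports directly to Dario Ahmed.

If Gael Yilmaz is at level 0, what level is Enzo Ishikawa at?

Chain from Enzo Ishikawa up to Gael Yilmaz: Enzo Ishikawa → Petra Volkov → Delia Dubois → Nico Jones → Farah Yamada → Gael Yilmaz. That is 5 steps up, so Enzo Ishikawa is 5 levels below Gael Yilmaz.

5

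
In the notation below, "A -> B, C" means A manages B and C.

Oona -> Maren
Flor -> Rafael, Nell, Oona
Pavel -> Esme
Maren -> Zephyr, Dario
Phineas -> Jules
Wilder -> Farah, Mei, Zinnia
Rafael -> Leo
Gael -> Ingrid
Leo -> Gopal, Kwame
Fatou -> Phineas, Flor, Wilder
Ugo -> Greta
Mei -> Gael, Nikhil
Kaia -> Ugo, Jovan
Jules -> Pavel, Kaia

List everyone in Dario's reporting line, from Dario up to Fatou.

Dario -> Maren -> Oona -> Flor -> Fatou

Dario reports to Maren. Maren reports to Oona. Oona reports to Flor. Flor reports to Fatou. Fatou is at the top.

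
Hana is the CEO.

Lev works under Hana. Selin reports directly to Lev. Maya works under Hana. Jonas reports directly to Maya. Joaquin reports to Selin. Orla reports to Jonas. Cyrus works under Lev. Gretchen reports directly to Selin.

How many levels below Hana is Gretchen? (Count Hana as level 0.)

Chain from Gretchen up to Hana: Gretchen → Selin → Lev → Hana. That is 3 steps up, so Gretchen is 3 levels below Hana.

3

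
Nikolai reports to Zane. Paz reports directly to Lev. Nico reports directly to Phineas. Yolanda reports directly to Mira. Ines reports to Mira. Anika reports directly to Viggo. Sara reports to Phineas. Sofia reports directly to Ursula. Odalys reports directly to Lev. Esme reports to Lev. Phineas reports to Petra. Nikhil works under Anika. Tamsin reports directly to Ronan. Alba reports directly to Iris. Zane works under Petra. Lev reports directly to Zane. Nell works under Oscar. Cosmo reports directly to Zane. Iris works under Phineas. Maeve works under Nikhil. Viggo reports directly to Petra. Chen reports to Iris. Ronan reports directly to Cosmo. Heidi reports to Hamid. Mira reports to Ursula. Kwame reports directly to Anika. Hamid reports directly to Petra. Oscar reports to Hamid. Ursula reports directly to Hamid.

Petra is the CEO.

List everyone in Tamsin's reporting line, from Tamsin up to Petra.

Tamsin -> Ronan -> Cosmo -> Zane -> Petra

Tamsin reports to Ronan. Ronan reports to Cosmo. Cosmo reports to Zane. Zane reports to Petra. Petra is at the top.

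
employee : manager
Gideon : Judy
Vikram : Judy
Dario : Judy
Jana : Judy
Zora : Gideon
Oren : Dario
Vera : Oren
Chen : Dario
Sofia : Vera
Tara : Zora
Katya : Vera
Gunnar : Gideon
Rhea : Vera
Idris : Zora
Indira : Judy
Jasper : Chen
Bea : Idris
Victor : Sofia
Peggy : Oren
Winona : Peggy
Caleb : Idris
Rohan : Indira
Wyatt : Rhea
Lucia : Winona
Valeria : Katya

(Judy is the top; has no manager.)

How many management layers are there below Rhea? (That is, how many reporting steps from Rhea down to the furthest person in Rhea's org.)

The longest chain under Rhea runs Rhea → Wyatt, which is 1 level below Rhea.

1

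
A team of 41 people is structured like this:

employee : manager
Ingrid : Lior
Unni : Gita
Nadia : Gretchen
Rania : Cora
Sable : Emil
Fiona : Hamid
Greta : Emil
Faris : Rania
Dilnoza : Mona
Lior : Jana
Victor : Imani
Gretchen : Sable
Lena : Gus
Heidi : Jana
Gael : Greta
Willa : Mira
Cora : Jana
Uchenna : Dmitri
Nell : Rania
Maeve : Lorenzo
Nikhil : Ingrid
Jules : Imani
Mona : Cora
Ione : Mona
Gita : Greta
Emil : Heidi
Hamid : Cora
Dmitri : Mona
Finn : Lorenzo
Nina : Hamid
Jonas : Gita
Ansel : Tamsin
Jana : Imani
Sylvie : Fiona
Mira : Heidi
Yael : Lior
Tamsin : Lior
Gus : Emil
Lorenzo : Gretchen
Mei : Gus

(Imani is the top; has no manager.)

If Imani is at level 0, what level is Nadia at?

6

Chain from Nadia up to Imani: Nadia → Gretchen → Sable → Emil → Heidi → Jana → Imani. That is 6 steps up, so Nadia is 6 levels below Imani.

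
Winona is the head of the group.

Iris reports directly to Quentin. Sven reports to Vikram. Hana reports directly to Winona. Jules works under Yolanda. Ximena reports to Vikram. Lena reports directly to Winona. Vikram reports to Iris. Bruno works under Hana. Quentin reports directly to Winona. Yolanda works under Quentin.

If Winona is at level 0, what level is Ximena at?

Chain from Ximena up to Winona: Ximena → Vikram → Iris → Quentin → Winona. That is 4 steps up, so Ximena is 4 levels below Winona.

4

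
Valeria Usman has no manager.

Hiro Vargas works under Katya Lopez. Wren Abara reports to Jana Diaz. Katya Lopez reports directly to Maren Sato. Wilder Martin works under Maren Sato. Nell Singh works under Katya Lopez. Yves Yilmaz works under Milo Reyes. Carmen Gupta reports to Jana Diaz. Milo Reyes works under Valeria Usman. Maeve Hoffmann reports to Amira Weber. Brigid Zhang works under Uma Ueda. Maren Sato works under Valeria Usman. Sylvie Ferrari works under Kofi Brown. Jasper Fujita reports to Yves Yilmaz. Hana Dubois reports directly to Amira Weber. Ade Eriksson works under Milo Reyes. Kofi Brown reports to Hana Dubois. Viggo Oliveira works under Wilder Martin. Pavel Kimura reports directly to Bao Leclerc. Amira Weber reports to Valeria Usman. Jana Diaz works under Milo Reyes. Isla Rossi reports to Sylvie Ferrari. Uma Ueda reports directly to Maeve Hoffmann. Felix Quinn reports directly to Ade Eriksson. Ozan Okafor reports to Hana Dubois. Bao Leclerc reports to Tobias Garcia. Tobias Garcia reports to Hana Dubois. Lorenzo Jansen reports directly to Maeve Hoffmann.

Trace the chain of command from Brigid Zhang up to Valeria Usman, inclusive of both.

Brigid Zhang -> Uma Ueda -> Maeve Hoffmann -> Amira Weber -> Valeria Usman

Brigid Zhang reports to Uma Ueda. Uma Ueda reports to Maeve Hoffmann. Maeve Hoffmann reports to Amira Weber. Amira Weber reports to Valeria Usman. Valeria Usman is at the top.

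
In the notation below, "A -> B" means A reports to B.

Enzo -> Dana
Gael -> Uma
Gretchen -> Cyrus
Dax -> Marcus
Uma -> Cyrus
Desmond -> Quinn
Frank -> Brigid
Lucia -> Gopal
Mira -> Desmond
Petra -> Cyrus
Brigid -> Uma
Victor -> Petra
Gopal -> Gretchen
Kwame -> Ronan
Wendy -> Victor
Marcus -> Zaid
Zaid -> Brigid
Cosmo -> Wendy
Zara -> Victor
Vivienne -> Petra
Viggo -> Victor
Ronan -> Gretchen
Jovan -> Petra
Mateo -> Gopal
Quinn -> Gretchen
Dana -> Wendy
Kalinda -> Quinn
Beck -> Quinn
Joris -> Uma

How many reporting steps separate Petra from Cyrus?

1

Chain from Petra up to Cyrus: Petra → Cyrus. That is 1 step up, so Petra is 1 level below Cyrus.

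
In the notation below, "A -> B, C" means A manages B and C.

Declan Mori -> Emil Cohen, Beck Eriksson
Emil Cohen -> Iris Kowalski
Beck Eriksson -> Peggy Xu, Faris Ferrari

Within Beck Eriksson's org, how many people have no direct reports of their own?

2

The people in Beck Eriksson's organization with no one reporting to them are Faris Ferrari, Peggy Xu. That is 2.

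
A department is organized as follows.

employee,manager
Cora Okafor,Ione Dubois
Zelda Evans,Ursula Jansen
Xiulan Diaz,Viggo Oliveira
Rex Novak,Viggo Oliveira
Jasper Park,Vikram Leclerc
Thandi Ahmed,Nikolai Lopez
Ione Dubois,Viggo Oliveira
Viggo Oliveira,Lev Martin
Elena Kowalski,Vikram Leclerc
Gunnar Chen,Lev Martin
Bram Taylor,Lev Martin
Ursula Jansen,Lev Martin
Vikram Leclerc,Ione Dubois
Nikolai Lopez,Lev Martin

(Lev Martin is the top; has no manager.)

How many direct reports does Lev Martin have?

Lev Martin directly manages Nikolai Lopez, Viggo Oliveira, Ursula Jansen, Bram Taylor, Gunnar Chen. That is 5 direct reports.

5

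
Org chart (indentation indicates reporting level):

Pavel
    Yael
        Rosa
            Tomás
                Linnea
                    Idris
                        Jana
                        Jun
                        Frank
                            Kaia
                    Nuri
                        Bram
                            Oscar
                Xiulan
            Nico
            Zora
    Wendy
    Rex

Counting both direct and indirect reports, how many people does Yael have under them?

14

Yael directly manages Rosa. Under Rosa: Zora, Nico, Tomás, Xiulan, Linnea, Nuri, Bram, Oscar, Idris, Frank, Kaia, Jun, Jana (13). That's 14 in total.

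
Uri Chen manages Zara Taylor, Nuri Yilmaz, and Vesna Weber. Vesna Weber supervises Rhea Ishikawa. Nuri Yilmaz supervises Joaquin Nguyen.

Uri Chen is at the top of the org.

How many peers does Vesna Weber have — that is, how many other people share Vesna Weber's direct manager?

2

Vesna Weber reports to Uri Chen. Uri Chen's other direct reports are Nuri Yilmaz, Zara Taylor — 2 peers.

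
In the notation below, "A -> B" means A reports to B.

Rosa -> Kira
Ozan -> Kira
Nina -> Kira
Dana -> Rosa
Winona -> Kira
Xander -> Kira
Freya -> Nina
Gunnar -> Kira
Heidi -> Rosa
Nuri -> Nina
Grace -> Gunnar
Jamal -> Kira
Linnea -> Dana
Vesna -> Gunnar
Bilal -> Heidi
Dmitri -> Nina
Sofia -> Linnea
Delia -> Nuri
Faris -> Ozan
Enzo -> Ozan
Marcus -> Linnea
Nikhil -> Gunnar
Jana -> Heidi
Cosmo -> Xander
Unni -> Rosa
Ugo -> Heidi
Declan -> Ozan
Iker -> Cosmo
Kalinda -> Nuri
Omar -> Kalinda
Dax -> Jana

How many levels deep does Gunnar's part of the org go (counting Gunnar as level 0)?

The longest chain under Gunnar runs Gunnar → Nikhil, which is 1 level below Gunnar.

1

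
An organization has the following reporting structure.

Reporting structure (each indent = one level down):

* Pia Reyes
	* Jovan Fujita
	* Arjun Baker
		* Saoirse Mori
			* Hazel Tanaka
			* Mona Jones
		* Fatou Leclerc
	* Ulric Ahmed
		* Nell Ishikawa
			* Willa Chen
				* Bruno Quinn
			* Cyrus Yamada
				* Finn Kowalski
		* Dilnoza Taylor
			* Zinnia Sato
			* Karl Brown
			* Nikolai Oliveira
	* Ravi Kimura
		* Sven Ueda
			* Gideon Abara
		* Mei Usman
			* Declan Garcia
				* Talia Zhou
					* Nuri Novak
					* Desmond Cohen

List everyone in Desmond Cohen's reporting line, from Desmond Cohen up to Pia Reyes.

Desmond Cohen -> Talia Zhou -> Declan Garcia -> Mei Usman -> Ravi Kimura -> Pia Reyes

Desmond Cohen reports to Talia Zhou. Talia Zhou reports to Declan Garcia. Declan Garcia reports to Mei Usman. Mei Usman reports to Ravi Kimura. Ravi Kimura reports to Pia Reyes. Pia Reyes is at the top.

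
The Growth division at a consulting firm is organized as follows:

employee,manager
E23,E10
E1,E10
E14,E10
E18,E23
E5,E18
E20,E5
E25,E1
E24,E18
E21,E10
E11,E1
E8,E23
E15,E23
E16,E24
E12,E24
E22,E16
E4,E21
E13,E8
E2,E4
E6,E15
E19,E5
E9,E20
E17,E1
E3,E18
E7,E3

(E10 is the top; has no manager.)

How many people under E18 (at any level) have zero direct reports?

The people in E18's organization with no one reporting to them are E7, E12, E22, E19, E9. That is 5.

5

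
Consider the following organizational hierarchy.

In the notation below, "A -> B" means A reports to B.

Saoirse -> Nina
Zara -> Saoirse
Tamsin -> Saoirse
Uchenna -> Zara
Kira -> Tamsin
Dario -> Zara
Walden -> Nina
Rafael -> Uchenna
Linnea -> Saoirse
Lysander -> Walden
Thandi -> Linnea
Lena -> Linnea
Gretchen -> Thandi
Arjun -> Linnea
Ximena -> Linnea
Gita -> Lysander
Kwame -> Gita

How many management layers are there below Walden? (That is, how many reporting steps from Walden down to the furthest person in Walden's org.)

3

The longest chain under Walden runs Walden → Lysander → Gita → Kwame, which is 3 levels below Walden.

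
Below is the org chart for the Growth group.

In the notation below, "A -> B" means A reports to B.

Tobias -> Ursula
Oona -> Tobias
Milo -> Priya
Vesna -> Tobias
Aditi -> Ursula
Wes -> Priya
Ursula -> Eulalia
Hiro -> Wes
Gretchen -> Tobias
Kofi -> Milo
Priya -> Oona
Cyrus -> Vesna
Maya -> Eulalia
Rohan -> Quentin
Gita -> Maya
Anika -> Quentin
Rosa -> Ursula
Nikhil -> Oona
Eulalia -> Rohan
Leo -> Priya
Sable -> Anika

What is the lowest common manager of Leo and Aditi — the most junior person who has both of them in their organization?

Leo's chain of managers is Priya, Oona, Tobias, Ursula, Eulalia, Rohan, Quentin. Aditi's chain of managers is Ursula, Eulalia, Rohan, Quentin. The first manager that appears in both chains is Ursula.

Ursula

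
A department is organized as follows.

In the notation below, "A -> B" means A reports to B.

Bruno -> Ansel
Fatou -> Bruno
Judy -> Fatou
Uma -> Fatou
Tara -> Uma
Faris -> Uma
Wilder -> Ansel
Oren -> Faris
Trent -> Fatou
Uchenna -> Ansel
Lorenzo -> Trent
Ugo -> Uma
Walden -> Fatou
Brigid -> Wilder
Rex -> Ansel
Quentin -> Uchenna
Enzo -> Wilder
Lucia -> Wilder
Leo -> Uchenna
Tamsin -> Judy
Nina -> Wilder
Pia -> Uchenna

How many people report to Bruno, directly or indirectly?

Bruno directly manages Fatou. Under Fatou: Walden, Trent, Lorenzo, Uma, Ugo, Faris, Oren, Tara, Judy, Tamsin (10). That's 11 in total.

11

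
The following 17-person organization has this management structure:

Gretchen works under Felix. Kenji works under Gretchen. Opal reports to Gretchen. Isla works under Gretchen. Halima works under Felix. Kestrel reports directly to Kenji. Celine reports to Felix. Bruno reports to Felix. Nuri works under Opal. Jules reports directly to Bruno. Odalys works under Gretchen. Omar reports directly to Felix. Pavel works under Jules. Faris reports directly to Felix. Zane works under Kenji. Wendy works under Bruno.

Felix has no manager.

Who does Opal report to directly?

Gretchen

Opal reports directly to Gretchen.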